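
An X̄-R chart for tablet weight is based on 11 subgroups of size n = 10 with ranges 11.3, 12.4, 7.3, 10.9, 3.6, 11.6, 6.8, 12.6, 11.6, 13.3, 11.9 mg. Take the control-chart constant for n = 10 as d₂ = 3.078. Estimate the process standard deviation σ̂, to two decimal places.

3.35

R̄ = (11.3 + 12.4 + 7.3 + 10.9 + 3.6 + 11.6 + 6.8 + 12.6 + 11.6 + 13.3 + 11.9) / 11 = 10.3000
σ̂ = R̄ / d₂ = 10.3000 / 3.078 = 3.3463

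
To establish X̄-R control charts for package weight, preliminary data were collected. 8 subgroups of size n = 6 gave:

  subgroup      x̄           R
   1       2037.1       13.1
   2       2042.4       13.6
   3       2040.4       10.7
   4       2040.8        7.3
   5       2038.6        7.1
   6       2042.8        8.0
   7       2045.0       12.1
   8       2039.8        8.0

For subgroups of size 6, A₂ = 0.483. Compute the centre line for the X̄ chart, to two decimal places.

2040.86

X̄̄ = (2037.1 + 2042.4 + 2040.4 + 2040.8 + 2038.6 + 2042.8 + 2045.0 + 2039.8) / 8 = 16326.9000 / 8 = 2040.8625
CL = X̄̄ = 2040.8625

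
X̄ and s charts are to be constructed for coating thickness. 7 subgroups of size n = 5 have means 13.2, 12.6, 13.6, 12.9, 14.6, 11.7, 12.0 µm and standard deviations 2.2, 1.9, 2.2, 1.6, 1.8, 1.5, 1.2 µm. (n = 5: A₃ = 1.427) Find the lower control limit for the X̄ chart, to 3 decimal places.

10.415

X̄̄ = (13.2 + 12.6 + 13.6 + 12.9 + 14.6 + 11.7 + 12.0) / 7 = 12.9429
s̄ = (2.2 + 1.9 + 2.2 + 1.6 + 1.8 + 1.5 + 1.2) / 7 = 1.7714
LCL = X̄̄ − A₃·s̄ = 12.9429 − 1.427 × 1.7714 = 10.4150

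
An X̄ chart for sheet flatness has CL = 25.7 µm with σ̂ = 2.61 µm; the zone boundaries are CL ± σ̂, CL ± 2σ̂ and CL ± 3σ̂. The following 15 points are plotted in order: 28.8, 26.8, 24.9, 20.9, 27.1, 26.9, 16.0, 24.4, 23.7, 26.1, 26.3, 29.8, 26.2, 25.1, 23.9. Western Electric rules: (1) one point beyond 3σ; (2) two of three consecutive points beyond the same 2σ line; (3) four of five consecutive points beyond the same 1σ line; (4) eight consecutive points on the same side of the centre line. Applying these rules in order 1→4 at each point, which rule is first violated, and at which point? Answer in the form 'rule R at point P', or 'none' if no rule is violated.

Zone of each point (C = within 1σ̂, B = 1σ̂–2σ̂, A = 2σ̂–3σ̂, * = beyond 3σ̂; sign = side of CL): 1:+B, 2:+C, 3:-C, 4:-B, 5:+C, 6:+C, 7:-*, 8:-C, 9:-C, 10:+C, 11:+C, 12:+B, 13:+C, 14:-C, 15:-C
Rule 1 (one point beyond the 3σ limits) is satisfied at point 7.

rule 1 at point 7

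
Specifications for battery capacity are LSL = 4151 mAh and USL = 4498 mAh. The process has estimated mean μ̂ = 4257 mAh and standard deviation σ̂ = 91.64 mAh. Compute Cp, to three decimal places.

0.631

Cp = (USL − LSL) / (6σ̂) = (4498 − 4151) / (6 × 91.64) = 347.0000 / 549.8400 = 0.6311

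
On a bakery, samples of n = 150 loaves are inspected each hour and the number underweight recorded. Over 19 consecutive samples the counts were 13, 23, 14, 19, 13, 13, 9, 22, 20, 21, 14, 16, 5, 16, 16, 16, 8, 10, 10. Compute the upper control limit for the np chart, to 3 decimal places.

p̄ = Σdᵢ / (k·n) = 278 / (19 × 150) = 0.09754
UCL = np̄ + 3·√(np̄(1−p̄)) = 14.6316 + 3 × √(14.6316×0.90246) = 14.6316 + 3 × 3.6338 = 25.5329

25.533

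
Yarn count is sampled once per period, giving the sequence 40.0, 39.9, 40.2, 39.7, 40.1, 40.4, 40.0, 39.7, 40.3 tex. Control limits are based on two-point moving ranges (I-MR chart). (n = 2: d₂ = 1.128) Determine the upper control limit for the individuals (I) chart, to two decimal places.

41.00

X̄ = (40.0 + 39.9 + 40.2 + 39.7 + 40.1 + 40.4 + 40.0 + 39.7 + 40.3) / 9 = 40.0333
Moving ranges: 0.1, 0.3, 0.5, 0.4, 0.3, 0.4, 0.3, 0.6; M̄R̄ = 2.9000 / 8 = 0.3625
UCL = X̄ + 3·M̄R̄/d₂ = 40.0333 + 3 × 0.3625 / 1.128 = 40.9974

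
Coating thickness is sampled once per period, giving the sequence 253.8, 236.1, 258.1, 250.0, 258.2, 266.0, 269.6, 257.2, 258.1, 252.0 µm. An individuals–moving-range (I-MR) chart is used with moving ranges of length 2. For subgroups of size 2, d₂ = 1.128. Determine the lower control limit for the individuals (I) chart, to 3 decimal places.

X̄ = (253.8 + 236.1 + 258.1 + 250.0 + 258.2 + 266.0 + 269.6 + 257.2 + 258.1 + 252.0) / 10 = 255.9100
Moving ranges: 17.7, 22.0, 8.1, 8.2, 7.8, 3.6, 12.4, 0.9, 6.1; M̄R̄ = 86.8000 / 9 = 9.6444
LCL = X̄ − 3·M̄R̄/d₂ = 255.9100 − 3 × 9.6444 / 1.128 = 230.2599

230.260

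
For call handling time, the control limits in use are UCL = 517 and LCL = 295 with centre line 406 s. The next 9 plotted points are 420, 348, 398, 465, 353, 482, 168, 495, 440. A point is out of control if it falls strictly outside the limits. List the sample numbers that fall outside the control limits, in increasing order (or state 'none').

7

Compare each point to [295, 517]: sample 7 = 168 < LCL.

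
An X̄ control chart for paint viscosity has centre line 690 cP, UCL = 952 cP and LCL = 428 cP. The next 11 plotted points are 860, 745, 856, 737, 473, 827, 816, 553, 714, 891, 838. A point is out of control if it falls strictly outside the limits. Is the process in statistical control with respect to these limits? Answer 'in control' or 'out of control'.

All 11 points lie within [428, 952].

in control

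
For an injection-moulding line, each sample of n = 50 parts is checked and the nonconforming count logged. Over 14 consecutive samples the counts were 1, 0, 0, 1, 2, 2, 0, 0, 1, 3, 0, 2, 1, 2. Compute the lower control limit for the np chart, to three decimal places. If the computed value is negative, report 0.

0.000

p̄ = Σdᵢ / (k·n) = 15 / (14 × 50) = 0.02143
LCL = np̄ − 3·√(np̄(1−p̄)) = 1.0714 − 3 × 1.0239 = -2.0004 → 0 (negative, so LCL = 0)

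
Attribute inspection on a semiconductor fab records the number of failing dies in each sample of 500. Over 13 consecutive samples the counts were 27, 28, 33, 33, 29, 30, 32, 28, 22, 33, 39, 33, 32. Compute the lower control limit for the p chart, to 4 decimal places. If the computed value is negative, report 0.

p̄ = Σdᵢ / (k·n) = 399 / (13 × 500) = 0.06138
LCL = p̄ − 3·√(p̄(1−p̄)/n) = 0.06138 − 3 × 0.01073 = 0.02918

0.0292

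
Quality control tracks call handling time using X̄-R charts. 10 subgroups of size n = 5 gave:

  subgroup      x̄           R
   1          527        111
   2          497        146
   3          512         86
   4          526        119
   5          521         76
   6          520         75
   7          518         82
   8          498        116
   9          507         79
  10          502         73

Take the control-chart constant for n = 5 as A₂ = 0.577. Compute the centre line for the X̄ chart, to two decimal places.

X̄̄ = (527 + 497 + 512 + 526 + 521 + 520 + 518 + 498 + 507 + 502) / 10 = 5128.0000 / 10 = 512.8000
CL = X̄̄ = 512.8000

512.80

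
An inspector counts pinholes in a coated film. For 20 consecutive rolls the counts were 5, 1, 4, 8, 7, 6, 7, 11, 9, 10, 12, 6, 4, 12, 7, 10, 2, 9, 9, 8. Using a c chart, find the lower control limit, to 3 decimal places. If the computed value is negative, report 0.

c̄ = (5 + 1 + 4 + 8 + 7 + 6 + 7 + 11 + 9 + 10 + 12 + 6 + 4 + 12 + 7 + 10 + 2 + 9 + 9 + 8) / 20 = 147 / 20 = 7.3500
LCL = c̄ − 3√c̄ = 7.3500 − 3 × 2.7111 = -0.7833 → 0 (cannot be negative)

0.000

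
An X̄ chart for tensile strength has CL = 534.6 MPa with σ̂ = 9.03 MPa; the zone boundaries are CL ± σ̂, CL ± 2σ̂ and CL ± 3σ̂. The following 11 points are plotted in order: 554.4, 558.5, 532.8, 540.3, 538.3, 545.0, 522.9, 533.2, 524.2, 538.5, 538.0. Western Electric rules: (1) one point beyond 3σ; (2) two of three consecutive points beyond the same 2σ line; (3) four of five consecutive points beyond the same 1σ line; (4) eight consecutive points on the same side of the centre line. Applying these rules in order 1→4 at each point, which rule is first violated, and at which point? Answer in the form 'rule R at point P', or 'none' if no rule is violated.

rule 2 at point 2

Zone of each point (C = within 1σ̂, B = 1σ̂–2σ̂, A = 2σ̂–3σ̂, * = beyond 3σ̂; sign = side of CL): 1:+A, 2:+A, 3:-C, 4:+C, 5:+C, 6:+B, 7:-B, 8:-C, 9:-B, 10:+C, 11:+C
Rule 2 (two of three consecutive points beyond the same 2σ limit) is satisfied at point 2.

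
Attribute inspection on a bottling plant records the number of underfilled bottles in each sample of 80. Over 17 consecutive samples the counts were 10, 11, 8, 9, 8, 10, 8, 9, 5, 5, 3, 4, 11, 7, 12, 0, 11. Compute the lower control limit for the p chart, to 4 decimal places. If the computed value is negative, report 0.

0.0000

p̄ = Σdᵢ / (k·n) = 131 / (17 × 80) = 0.09632
LCL = p̄ − 3·√(p̄(1−p̄)/n) = 0.09632 − 3 × 0.03299 = -0.00263 → 0 (negative, so LCL = 0)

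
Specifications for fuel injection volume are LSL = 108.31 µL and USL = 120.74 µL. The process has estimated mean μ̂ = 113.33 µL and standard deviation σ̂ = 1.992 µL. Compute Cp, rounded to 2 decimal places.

1.04

Cp = (USL − LSL) / (6σ̂) = (120.74 − 108.31) / (6 × 1.992) = 12.4300 / 11.9520 = 1.0400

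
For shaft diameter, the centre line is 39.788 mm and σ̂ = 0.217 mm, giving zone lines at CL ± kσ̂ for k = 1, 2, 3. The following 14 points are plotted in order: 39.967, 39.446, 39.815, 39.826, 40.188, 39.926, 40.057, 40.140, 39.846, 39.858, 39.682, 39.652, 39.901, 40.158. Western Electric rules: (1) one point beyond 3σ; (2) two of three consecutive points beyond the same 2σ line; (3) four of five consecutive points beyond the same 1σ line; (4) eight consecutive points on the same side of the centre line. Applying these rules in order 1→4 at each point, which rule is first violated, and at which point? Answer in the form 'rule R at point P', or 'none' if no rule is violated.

Zone of each point (C = within 1σ̂, B = 1σ̂–2σ̂, A = 2σ̂–3σ̂, * = beyond 3σ̂; sign = side of CL): 1:+C, 2:-B, 3:+C, 4:+C, 5:+B, 6:+C, 7:+B, 8:+B, 9:+C, 10:+C, 11:-C, 12:-C, 13:+C, 14:+B
Rule 4 (eight consecutive points on the same side of the centre line) is satisfied at point 10.

rule 4 at point 10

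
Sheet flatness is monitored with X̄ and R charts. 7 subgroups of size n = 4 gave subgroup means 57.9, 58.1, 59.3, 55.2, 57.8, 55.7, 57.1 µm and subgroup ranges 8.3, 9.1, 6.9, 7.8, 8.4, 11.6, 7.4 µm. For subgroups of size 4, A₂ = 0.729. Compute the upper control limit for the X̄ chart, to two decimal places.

X̄̄ = (57.9 + 58.1 + 59.3 + 55.2 + 57.8 + 55.7 + 57.1) / 7 = 401.1000 / 7 = 57.3000
R̄ = (8.3 + 9.1 + 6.9 + 7.8 + 8.4 + 11.6 + 7.4) / 7 = 59.5000 / 7 = 8.5000
UCL = X̄̄ + A₂·R̄ = 57.3000 + 0.729 × 8.5000 = 63.4965

63.50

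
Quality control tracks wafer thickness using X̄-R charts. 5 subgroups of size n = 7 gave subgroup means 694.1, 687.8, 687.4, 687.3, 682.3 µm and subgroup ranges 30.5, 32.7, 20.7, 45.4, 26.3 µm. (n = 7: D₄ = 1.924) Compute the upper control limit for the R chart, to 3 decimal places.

R̄ = (30.5 + 32.7 + 20.7 + 45.4 + 26.3) / 5 = 155.6000 / 5 = 31.1200
UCL_R = D₄·R̄ = 1.924 × 31.1200 = 59.8749

59.875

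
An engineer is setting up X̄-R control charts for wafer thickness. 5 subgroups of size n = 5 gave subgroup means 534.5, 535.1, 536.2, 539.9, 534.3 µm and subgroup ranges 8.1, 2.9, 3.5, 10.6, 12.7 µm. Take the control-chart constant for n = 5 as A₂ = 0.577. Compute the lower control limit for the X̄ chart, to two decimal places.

X̄̄ = (534.5 + 535.1 + 536.2 + 539.9 + 534.3) / 5 = 2680.0000 / 5 = 536.0000
R̄ = (8.1 + 2.9 + 3.5 + 10.6 + 12.7) / 5 = 37.8000 / 5 = 7.5600
LCL = X̄̄ − A₂·R̄ = 536.0000 − 0.577 × 7.5600 = 531.6379

531.64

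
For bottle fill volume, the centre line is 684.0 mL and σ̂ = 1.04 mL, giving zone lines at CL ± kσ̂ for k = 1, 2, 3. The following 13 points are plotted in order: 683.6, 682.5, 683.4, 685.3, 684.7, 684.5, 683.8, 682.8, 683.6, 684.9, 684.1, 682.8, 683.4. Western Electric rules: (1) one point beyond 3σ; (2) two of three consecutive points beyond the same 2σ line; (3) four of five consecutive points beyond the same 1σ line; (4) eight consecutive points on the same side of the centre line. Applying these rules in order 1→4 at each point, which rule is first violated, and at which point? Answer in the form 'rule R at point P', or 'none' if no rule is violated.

Zone of each point (C = within 1σ̂, B = 1σ̂–2σ̂, A = 2σ̂–3σ̂, * = beyond 3σ̂; sign = side of CL): 1:-C, 2:-B, 3:-C, 4:+B, 5:+C, 6:+C, 7:-C, 8:-B, 9:-C, 10:+C, 11:+C, 12:-B, 13:-C
No rule fires across all 13 points.

none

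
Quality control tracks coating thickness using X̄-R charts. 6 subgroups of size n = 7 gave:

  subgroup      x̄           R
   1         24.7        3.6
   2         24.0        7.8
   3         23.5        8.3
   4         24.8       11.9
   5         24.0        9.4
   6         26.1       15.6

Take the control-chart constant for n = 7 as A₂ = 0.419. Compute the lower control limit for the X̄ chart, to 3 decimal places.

20.564

X̄̄ = (24.7 + 24.0 + 23.5 + 24.8 + 24.0 + 26.1) / 6 = 147.1000 / 6 = 24.5167
R̄ = (3.6 + 7.8 + 8.3 + 11.9 + 9.4 + 15.6) / 6 = 56.6000 / 6 = 9.4333
LCL = X̄̄ − A₂·R̄ = 24.5167 − 0.419 × 9.4333 = 20.5641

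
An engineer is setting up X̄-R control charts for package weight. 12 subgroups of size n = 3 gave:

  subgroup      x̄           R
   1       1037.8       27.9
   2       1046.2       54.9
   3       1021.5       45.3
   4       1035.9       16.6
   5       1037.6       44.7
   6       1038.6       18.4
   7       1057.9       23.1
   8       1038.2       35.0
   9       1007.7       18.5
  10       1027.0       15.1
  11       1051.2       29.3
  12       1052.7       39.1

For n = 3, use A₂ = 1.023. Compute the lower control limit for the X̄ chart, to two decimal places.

1006.33

X̄̄ = (1037.8 + 1046.2 + 1021.5 + 1035.9 + 1037.6 + 1038.6 + 1057.9 + 1038.2 + 1007.7 + 1027.0 + 1051.2 + 1052.7) / 12 = 12452.3000 / 12 = 1037.6917
R̄ = (27.9 + 54.9 + 45.3 + 16.6 + 44.7 + 18.4 + 23.1 + 35.0 + 18.5 + 15.1 + 29.3 + 39.1) / 12 = 367.9000 / 12 = 30.6583
LCL = X̄̄ − A₂·R̄ = 1037.6917 − 1.023 × 30.6583 = 1006.3282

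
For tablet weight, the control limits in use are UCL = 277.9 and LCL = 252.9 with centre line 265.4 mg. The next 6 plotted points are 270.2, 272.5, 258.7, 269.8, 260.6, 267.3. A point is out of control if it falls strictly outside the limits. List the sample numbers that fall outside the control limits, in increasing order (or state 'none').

none

All 6 points lie within [252.9, 277.9].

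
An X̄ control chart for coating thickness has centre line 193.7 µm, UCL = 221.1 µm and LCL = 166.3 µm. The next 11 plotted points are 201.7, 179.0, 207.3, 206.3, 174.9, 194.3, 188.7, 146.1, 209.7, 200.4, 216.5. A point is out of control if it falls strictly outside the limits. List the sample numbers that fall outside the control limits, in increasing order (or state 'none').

Compare each point to [166.3, 221.1]: sample 8 = 146.1 < LCL.

8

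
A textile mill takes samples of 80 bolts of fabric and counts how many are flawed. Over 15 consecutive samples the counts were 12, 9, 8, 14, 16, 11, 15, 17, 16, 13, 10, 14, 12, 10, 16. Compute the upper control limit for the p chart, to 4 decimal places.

0.2841

p̄ = Σdᵢ / (k·n) = 193 / (15 × 80) = 0.16083
UCL = p̄ + 3·√(p̄(1−p̄)/n) = 0.16083 + 3 × √(0.16083×0.83917/80) = 0.16083 + 3 × 0.04107 = 0.28406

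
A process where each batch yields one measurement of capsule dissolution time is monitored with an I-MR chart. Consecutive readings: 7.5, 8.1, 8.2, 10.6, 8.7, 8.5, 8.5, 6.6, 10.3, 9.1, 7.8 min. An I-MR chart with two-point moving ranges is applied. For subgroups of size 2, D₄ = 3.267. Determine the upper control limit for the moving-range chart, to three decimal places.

4.345

Moving ranges: 0.6, 0.1, 2.4, 1.9, 0.2, 0.0, 1.9, 3.7, 1.2, 1.3; M̄R̄ = 13.3000 / 10 = 1.3300
UCL_MR = D₄·M̄R̄ = 3.267 × 1.3300 = 4.3451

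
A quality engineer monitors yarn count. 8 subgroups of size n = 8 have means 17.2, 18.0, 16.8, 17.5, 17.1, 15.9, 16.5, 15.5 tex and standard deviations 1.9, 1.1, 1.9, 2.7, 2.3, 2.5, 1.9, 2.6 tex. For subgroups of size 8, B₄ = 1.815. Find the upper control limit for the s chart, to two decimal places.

s̄ = (1.9 + 1.1 + 1.9 + 2.7 + 2.3 + 2.5 + 1.9 + 2.6) / 8 = 2.1125
UCL_s = B₄·s̄ = 1.815 × 2.1125 = 3.8342

3.83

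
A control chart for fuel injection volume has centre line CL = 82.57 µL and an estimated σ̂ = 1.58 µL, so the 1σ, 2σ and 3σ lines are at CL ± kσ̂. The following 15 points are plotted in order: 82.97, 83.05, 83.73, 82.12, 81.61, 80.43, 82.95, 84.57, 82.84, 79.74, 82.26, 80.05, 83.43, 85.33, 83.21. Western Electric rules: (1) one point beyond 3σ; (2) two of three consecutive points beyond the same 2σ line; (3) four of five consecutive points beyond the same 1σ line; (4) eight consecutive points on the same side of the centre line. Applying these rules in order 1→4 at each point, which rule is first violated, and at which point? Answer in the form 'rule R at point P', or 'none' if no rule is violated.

Zone of each point (C = within 1σ̂, B = 1σ̂–2σ̂, A = 2σ̂–3σ̂, * = beyond 3σ̂; sign = side of CL): 1:+C, 2:+C, 3:+C, 4:-C, 5:-C, 6:-B, 7:+C, 8:+B, 9:+C, 10:-B, 11:-C, 12:-B, 13:+C, 14:+B, 15:+C
No rule fires across all 15 points.

none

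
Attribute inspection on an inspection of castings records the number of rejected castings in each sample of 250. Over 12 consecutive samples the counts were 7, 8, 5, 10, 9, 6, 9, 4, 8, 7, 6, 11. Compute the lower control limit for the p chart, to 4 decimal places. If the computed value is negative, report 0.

p̄ = Σdᵢ / (k·n) = 90 / (12 × 250) = 0.03000
LCL = p̄ − 3·√(p̄(1−p̄)/n) = 0.03000 − 3 × 0.01079 = -0.00237 → 0 (negative, so LCL = 0)

0.0000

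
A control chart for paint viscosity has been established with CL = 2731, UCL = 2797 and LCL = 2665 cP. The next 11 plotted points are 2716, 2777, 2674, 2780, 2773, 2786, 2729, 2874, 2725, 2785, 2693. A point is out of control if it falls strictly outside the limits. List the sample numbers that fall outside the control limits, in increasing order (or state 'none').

Compare each point to [2665, 2797]: sample 8 = 2874 > UCL.

8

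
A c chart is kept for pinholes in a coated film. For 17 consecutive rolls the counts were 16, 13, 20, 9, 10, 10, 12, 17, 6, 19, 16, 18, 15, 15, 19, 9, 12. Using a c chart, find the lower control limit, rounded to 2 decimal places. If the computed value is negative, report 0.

c̄ = (16 + 13 + 20 + 9 + 10 + 10 + 12 + 17 + 6 + 19 + 16 + 18 + 15 + 15 + 19 + 9 + 12) / 17 = 236 / 17 = 13.8824
LCL = c̄ − 3√c̄ = 13.8824 − 3 × 3.7259 = 2.7046

2.70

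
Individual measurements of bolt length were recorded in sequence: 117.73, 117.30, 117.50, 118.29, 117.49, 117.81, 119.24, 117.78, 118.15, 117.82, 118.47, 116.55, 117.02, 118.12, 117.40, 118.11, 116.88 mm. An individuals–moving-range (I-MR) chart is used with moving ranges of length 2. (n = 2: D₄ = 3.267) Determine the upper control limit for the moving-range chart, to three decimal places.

2.640

Moving ranges: 0.43, 0.20, 0.79, 0.80, 0.32, 1.43, 1.46, 0.37, 0.33, 0.65, 1.92, 0.47, 1.10, 0.72, 0.71, 1.23; M̄R̄ = 12.9300 / 16 = 0.8081
UCL_MR = D₄·M̄R̄ = 3.267 × 0.8081 = 2.6401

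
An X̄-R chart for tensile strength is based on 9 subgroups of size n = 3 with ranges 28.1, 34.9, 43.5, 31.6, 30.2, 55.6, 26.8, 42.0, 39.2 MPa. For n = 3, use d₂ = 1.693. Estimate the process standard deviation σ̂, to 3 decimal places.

21.783

R̄ = (28.1 + 34.9 + 43.5 + 31.6 + 30.2 + 55.6 + 26.8 + 42.0 + 39.2) / 9 = 36.8778
σ̂ = R̄ / d₂ = 36.8778 / 1.693 = 21.7825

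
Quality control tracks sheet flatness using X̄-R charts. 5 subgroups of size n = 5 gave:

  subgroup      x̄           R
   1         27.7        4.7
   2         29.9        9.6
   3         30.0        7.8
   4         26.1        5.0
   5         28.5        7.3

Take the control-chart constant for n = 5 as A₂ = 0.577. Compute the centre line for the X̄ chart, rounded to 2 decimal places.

28.44

X̄̄ = (27.7 + 29.9 + 30.0 + 26.1 + 28.5) / 5 = 142.2000 / 5 = 28.4400
CL = X̄̄ = 28.4400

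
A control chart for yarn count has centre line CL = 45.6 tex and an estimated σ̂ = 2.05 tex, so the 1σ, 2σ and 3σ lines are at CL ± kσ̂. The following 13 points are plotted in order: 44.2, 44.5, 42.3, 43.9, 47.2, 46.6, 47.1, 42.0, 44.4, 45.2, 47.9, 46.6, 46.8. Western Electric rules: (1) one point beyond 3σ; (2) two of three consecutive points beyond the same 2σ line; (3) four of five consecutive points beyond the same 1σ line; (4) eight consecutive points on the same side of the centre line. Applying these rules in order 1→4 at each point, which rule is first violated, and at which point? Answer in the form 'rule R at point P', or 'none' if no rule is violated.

Zone of each point (C = within 1σ̂, B = 1σ̂–2σ̂, A = 2σ̂–3σ̂, * = beyond 3σ̂; sign = side of CL): 1:-C, 2:-C, 3:-B, 4:-C, 5:+C, 6:+C, 7:+C, 8:-B, 9:-C, 10:-C, 11:+B, 12:+C, 13:+C
No rule fires across all 13 points.

none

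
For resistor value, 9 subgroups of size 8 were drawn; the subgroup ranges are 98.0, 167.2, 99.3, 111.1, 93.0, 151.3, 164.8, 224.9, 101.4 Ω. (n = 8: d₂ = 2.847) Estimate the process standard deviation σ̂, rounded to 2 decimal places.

R̄ = (98.0 + 167.2 + 99.3 + 111.1 + 93.0 + 151.3 + 164.8 + 224.9 + 101.4) / 9 = 134.5556
σ̂ = R̄ / d₂ = 134.5556 / 2.847 = 47.2622

47.26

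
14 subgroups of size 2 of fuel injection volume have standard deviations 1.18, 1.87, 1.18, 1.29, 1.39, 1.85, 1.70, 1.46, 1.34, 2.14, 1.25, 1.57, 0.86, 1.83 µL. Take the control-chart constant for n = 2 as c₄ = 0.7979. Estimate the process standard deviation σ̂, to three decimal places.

s̄ = (1.18 + 1.87 + 1.18 + 1.29 + 1.39 + 1.85 + 1.70 + 1.46 + 1.34 + 2.14 + 1.25 + 1.57 + 0.86 + 1.83) / 14 = 1.4936
σ̂ = s̄ / c₄ = 1.4936 / 0.7979 = 1.8719

1.872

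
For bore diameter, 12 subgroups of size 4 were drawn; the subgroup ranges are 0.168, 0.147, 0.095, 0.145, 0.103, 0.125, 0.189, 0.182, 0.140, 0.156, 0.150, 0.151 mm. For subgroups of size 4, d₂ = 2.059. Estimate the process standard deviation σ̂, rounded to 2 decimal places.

R̄ = (0.168 + 0.147 + 0.095 + 0.145 + 0.103 + 0.125 + 0.189 + 0.182 + 0.140 + 0.156 + 0.150 + 0.151) / 12 = 0.1459
σ̂ = R̄ / d₂ = 0.1459 / 2.059 = 0.0709

0.07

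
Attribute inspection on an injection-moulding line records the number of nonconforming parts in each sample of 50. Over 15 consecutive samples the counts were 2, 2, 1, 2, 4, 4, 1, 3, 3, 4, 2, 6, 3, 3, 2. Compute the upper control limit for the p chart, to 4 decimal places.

0.1535

p̄ = Σdᵢ / (k·n) = 42 / (15 × 50) = 0.05600
UCL = p̄ + 3·√(p̄(1−p̄)/n) = 0.05600 + 3 × √(0.05600×0.94400/50) = 0.05600 + 3 × 0.03252 = 0.15355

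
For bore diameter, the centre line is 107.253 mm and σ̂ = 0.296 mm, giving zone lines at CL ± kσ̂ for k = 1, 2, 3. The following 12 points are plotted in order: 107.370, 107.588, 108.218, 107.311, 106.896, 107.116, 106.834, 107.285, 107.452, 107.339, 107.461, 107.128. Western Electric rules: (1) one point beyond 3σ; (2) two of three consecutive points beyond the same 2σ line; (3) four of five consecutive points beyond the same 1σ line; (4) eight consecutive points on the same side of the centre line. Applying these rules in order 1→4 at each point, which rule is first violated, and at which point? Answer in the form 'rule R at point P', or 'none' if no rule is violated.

rule 1 at point 3

Zone of each point (C = within 1σ̂, B = 1σ̂–2σ̂, A = 2σ̂–3σ̂, * = beyond 3σ̂; sign = side of CL): 1:+C, 2:+B, 3:+*, 4:+C, 5:-B, 6:-C, 7:-B, 8:+C, 9:+C, 10:+C, 11:+C, 12:-C
Rule 1 (one point beyond the 3σ limits) is satisfied at point 3.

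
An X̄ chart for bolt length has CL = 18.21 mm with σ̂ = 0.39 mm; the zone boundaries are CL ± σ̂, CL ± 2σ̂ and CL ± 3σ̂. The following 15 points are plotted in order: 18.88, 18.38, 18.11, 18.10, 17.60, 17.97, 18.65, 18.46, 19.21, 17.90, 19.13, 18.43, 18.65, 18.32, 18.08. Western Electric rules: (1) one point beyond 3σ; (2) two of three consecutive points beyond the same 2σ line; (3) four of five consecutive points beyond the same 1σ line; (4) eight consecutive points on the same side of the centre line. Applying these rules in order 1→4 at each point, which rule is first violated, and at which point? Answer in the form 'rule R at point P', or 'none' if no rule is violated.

Zone of each point (C = within 1σ̂, B = 1σ̂–2σ̂, A = 2σ̂–3σ̂, * = beyond 3σ̂; sign = side of CL): 1:+B, 2:+C, 3:-C, 4:-C, 5:-B, 6:-C, 7:+B, 8:+C, 9:+A, 10:-C, 11:+A, 12:+C, 13:+B, 14:+C, 15:-C
Rule 2 (two of three consecutive points beyond the same 2σ limit) is satisfied at point 11.

rule 2 at point 11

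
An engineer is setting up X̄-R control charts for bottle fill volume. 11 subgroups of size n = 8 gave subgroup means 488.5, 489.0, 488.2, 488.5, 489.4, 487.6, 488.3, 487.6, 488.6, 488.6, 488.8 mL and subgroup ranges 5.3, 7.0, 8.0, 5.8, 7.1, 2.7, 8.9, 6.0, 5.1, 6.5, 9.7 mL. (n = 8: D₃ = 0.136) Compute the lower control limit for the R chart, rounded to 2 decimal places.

0.89

R̄ = (5.3 + 7.0 + 8.0 + 5.8 + 7.1 + 2.7 + 8.9 + 6.0 + 5.1 + 6.5 + 9.7) / 11 = 72.1000 / 11 = 6.5545
LCL_R = D₃·R̄ = 0.136 × 6.5545 = 0.8914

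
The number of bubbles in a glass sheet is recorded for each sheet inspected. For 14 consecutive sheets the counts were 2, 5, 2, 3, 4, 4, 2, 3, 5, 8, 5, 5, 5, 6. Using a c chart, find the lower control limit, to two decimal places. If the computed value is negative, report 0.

c̄ = (2 + 5 + 2 + 3 + 4 + 4 + 2 + 3 + 5 + 8 + 5 + 5 + 5 + 6) / 14 = 59 / 14 = 4.2143
LCL = c̄ − 3√c̄ = 4.2143 − 3 × 2.0529 = -1.9443 → 0 (cannot be negative)

0.00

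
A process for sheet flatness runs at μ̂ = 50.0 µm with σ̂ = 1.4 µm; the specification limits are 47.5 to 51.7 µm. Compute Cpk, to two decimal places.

0.40

Cpu = (USL − μ̂) / (3σ̂) = (51.7 − 50.0) / (3 × 1.4) = 0.4048; Cpl = (μ̂ − LSL) / (3σ̂) = (50.0 − 47.5) / (3 × 1.4) = 0.5952; Cpk = min(Cpu, Cpl) = 0.4048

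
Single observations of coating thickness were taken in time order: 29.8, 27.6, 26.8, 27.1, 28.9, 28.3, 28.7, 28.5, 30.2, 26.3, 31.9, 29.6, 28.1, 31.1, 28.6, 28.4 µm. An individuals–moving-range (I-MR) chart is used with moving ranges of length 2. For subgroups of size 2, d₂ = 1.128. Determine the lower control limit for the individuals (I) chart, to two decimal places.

X̄ = (29.8 + 27.6 + 26.8 + 27.1 + 28.9 + 28.3 + 28.7 + 28.5 + 30.2 + 26.3 + 31.9 + 29.6 + 28.1 + 31.1 + 28.6 + 28.4) / 16 = 28.7437
Moving ranges: 2.2, 0.8, 0.3, 1.8, 0.6, 0.4, 0.2, 1.7, 3.9, 5.6, 2.3, 1.5, 3.0, 2.5, 0.2; M̄R̄ = 27.0000 / 15 = 1.8000
LCL = X̄ − 3·M̄R̄/d₂ = 28.7437 − 3 × 1.8000 / 1.128 = 23.9565

23.96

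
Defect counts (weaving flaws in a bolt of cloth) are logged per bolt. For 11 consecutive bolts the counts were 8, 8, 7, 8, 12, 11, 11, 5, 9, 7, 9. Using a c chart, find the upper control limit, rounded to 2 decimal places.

c̄ = (8 + 8 + 7 + 8 + 12 + 11 + 11 + 5 + 9 + 7 + 9) / 11 = 95 / 11 = 8.6364
UCL = c̄ + 3√c̄ = 8.6364 + 3 × √8.6364 = 8.6364 + 3 × 2.9388 = 17.4527

17.45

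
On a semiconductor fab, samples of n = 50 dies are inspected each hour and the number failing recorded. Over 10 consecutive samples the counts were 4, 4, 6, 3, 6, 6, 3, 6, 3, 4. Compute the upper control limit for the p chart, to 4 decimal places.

p̄ = Σdᵢ / (k·n) = 45 / (10 × 50) = 0.09000
UCL = p̄ + 3·√(p̄(1−p̄)/n) = 0.09000 + 3 × √(0.09000×0.91000/50) = 0.09000 + 3 × 0.04047 = 0.21142

0.2114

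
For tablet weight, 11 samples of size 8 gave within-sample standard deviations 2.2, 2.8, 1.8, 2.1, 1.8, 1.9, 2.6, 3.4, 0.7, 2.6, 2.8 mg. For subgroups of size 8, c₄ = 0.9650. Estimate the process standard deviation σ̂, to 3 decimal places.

s̄ = (2.2 + 2.8 + 1.8 + 2.1 + 1.8 + 1.9 + 2.6 + 3.4 + 0.7 + 2.6 + 2.8) / 11 = 2.2455
σ̂ = s̄ / c₄ = 2.2455 / 0.9650 = 2.3269

2.327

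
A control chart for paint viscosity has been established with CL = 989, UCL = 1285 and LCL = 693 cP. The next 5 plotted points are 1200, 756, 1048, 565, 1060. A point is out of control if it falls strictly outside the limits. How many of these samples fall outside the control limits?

1

Compare each point to [693, 1285]: sample 4 = 565 < LCL.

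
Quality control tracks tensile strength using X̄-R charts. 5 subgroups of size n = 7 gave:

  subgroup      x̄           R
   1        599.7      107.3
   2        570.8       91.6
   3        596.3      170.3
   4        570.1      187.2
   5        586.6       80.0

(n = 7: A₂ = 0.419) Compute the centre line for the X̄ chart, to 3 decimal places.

X̄̄ = (599.7 + 570.8 + 596.3 + 570.1 + 586.6) / 5 = 2923.5000 / 5 = 584.7000
CL = X̄̄ = 584.7000

584.700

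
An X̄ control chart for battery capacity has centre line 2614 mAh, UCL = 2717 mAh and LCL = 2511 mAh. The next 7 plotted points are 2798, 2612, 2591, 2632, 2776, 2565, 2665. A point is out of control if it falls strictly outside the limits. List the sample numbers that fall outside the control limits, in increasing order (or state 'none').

Compare each point to [2511, 2717]: sample 1 = 2798 > UCL; sample 5 = 2776 > UCL.

1, 5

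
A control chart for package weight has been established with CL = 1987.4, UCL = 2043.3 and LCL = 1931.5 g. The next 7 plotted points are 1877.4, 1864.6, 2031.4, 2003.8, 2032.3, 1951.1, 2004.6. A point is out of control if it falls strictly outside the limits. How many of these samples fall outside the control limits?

Compare each point to [1931.5, 2043.3]: sample 1 = 1877.4 < LCL; sample 2 = 1864.6 < LCL.

2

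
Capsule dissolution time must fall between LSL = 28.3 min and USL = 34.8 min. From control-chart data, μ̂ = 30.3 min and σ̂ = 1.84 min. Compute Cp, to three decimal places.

Cp = (USL − LSL) / (6σ̂) = (34.8 − 28.3) / (6 × 1.84) = 6.5000 / 11.0400 = 0.5888

0.589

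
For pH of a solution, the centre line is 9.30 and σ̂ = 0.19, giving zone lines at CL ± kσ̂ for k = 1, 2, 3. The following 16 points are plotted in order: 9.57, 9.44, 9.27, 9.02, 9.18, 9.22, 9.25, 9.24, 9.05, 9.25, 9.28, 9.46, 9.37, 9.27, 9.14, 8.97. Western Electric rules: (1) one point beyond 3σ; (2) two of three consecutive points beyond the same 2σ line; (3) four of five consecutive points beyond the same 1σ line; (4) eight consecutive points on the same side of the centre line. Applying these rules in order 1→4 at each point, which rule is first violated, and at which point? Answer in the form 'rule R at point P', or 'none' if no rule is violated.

Zone of each point (C = within 1σ̂, B = 1σ̂–2σ̂, A = 2σ̂–3σ̂, * = beyond 3σ̂; sign = side of CL): 1:+B, 2:+C, 3:-C, 4:-B, 5:-C, 6:-C, 7:-C, 8:-C, 9:-B, 10:-C, 11:-C, 12:+C, 13:+C, 14:-C, 15:-C, 16:-B
Rule 4 (eight consecutive points on the same side of the centre line) is satisfied at point 10.

rule 4 at point 10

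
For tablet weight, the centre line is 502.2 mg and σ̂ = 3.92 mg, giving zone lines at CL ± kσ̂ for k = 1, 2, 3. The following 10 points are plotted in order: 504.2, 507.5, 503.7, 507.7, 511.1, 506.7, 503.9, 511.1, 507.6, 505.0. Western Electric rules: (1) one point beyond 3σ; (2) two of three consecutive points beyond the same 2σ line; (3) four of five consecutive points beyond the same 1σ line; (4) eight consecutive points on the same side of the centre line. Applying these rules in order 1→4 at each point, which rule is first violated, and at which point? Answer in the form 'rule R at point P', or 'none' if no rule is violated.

rule 3 at point 6

Zone of each point (C = within 1σ̂, B = 1σ̂–2σ̂, A = 2σ̂–3σ̂, * = beyond 3σ̂; sign = side of CL): 1:+C, 2:+B, 3:+C, 4:+B, 5:+A, 6:+B, 7:+C, 8:+A, 9:+B, 10:+C
Rule 3 (four of five consecutive points beyond the same 1σ limit) is satisfied at point 6.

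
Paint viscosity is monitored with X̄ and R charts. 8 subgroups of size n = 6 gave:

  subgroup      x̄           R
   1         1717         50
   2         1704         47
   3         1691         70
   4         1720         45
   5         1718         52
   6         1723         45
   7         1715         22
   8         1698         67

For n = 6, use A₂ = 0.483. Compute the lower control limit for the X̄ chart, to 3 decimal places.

X̄̄ = (1717 + 1704 + 1691 + 1720 + 1718 + 1723 + 1715 + 1698) / 8 = 13686.0000 / 8 = 1710.7500
R̄ = (50 + 47 + 70 + 45 + 52 + 45 + 22 + 67) / 8 = 398.0000 / 8 = 49.7500
LCL = X̄̄ − A₂·R̄ = 1710.7500 − 0.483 × 49.7500 = 1686.7207

1686.721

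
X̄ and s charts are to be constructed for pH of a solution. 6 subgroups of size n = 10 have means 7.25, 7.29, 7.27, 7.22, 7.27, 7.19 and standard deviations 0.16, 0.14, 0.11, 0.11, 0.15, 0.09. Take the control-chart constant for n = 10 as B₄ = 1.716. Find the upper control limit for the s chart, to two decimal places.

0.22

s̄ = (0.16 + 0.14 + 0.11 + 0.11 + 0.15 + 0.09) / 6 = 0.1267
UCL_s = B₄·s̄ = 1.716 × 0.1267 = 0.2174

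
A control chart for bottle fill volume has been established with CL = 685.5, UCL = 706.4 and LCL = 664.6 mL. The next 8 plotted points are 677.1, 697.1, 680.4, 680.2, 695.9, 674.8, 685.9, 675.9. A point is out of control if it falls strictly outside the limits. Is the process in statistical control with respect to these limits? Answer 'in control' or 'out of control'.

in control

All 8 points lie within [664.6, 706.4].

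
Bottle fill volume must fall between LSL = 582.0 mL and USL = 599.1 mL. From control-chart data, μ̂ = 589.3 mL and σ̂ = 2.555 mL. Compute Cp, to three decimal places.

1.115

Cp = (USL − LSL) / (6σ̂) = (599.1 − 582.0) / (6 × 2.555) = 17.1000 / 15.3300 = 1.1155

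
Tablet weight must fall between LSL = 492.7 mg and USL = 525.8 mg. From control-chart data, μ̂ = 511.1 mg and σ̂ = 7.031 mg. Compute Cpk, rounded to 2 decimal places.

0.70

Cpu = (USL − μ̂) / (3σ̂) = (525.8 − 511.1) / (3 × 7.031) = 0.6969; Cpl = (μ̂ − LSL) / (3σ̂) = (511.1 − 492.7) / (3 × 7.031) = 0.8723; Cpk = min(Cpu, Cpl) = 0.6969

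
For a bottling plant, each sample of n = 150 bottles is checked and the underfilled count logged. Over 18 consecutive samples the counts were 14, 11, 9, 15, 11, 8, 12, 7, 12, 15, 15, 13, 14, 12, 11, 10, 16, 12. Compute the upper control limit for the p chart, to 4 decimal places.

p̄ = Σdᵢ / (k·n) = 217 / (18 × 150) = 0.08037
UCL = p̄ + 3·√(p̄(1−p̄)/n) = 0.08037 + 3 × √(0.08037×0.91963/150) = 0.08037 + 3 × 0.02220 = 0.14696

0.1470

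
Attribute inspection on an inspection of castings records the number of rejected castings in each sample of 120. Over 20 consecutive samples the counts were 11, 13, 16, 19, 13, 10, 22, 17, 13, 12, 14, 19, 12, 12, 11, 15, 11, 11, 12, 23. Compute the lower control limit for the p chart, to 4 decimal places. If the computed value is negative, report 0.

p̄ = Σdᵢ / (k·n) = 286 / (20 × 120) = 0.11917
LCL = p̄ − 3·√(p̄(1−p̄)/n) = 0.11917 − 3 × 0.02958 = 0.03044

0.0304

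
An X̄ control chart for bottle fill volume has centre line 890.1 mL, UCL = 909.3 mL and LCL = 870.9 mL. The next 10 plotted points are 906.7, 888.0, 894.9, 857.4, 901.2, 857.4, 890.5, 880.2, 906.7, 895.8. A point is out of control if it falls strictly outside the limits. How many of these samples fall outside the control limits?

Compare each point to [870.9, 909.3]: sample 4 = 857.4 < LCL; sample 6 = 857.4 < LCL.

2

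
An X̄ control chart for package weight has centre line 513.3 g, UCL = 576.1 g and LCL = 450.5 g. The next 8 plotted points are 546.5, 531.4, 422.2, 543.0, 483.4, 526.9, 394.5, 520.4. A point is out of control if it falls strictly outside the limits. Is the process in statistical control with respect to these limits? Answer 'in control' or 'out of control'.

out of control

Compare each point to [450.5, 576.1]: sample 3 = 422.2 < LCL; sample 7 = 394.5 < LCL.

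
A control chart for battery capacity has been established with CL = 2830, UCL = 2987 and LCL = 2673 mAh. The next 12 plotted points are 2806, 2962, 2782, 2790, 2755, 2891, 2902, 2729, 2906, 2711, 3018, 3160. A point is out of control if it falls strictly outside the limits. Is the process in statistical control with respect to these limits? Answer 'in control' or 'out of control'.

out of control

Compare each point to [2673, 2987]: sample 11 = 3018 > UCL; sample 12 = 3160 > UCL.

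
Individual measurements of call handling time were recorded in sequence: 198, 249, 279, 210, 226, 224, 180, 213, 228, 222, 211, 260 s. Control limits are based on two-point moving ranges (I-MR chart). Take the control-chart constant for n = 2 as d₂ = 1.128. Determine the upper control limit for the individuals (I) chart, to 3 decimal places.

X̄ = (198 + 249 + 279 + 210 + 226 + 224 + 180 + 213 + 228 + 222 + 211 + 260) / 12 = 225.0000
Moving ranges: 51, 30, 69, 16, 2, 44, 33, 15, 6, 11, 49; M̄R̄ = 326.0000 / 11 = 29.6364
UCL = X̄ + 3·M̄R̄/d₂ = 225.0000 + 3 × 29.6364 / 1.128 = 303.8201

303.820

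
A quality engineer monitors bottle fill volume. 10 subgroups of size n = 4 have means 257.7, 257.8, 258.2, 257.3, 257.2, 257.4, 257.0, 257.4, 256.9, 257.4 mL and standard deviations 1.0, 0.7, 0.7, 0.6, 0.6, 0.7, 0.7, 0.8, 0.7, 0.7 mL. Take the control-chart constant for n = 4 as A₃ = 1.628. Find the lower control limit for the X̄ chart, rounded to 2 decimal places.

256.26

X̄̄ = (257.7 + 257.8 + 258.2 + 257.3 + 257.2 + 257.4 + 257.0 + 257.4 + 256.9 + 257.4) / 10 = 257.4300
s̄ = (1.0 + 0.7 + 0.7 + 0.6 + 0.6 + 0.7 + 0.7 + 0.8 + 0.7 + 0.7) / 10 = 0.7200
LCL = X̄̄ − A₃·s̄ = 257.4300 − 1.628 × 0.7200 = 256.2578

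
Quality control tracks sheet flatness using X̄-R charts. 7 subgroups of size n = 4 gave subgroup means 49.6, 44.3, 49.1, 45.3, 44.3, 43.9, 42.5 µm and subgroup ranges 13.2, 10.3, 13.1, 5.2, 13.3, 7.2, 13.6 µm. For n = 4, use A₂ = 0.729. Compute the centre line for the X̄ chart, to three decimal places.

X̄̄ = (49.6 + 44.3 + 49.1 + 45.3 + 44.3 + 43.9 + 42.5) / 7 = 319.0000 / 7 = 45.5714
CL = X̄̄ = 45.5714

45.571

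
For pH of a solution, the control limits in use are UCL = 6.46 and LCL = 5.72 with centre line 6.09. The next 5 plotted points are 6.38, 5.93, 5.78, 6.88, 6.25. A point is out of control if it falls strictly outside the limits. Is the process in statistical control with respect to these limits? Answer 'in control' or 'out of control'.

Compare each point to [5.72, 6.46]: sample 4 = 6.88 > UCL.

out of control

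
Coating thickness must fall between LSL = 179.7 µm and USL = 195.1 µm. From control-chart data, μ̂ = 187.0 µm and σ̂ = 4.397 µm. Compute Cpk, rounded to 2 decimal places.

Cpu = (USL − μ̂) / (3σ̂) = (195.1 − 187.0) / (3 × 4.397) = 0.6141; Cpl = (μ̂ − LSL) / (3σ̂) = (187.0 − 179.7) / (3 × 4.397) = 0.5534; Cpk = min(Cpu, Cpl) = 0.5534

0.55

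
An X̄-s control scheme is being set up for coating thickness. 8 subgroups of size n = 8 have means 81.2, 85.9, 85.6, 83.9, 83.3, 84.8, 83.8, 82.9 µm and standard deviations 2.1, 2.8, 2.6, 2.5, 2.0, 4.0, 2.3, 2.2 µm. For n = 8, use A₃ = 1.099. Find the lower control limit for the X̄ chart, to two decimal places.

81.11

X̄̄ = (81.2 + 85.9 + 85.6 + 83.9 + 83.3 + 84.8 + 83.8 + 82.9) / 8 = 83.9250
s̄ = (2.1 + 2.8 + 2.6 + 2.5 + 2.0 + 4.0 + 2.3 + 2.2) / 8 = 2.5625
LCL = X̄̄ − A₃·s̄ = 83.9250 − 1.099 × 2.5625 = 81.1088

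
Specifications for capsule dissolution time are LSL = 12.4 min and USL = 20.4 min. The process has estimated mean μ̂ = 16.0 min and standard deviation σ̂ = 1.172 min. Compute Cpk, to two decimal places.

Cpu = (USL − μ̂) / (3σ̂) = (20.4 − 16.0) / (3 × 1.172) = 1.2514; Cpl = (μ̂ − LSL) / (3σ̂) = (16.0 − 12.4) / (3 × 1.172) = 1.0239; Cpk = min(Cpu, Cpl) = 1.0239

1.02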